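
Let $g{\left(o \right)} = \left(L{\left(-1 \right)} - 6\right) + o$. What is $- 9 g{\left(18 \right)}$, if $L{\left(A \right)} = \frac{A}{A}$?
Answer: $-117$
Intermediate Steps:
$L{\left(A \right)} = 1$
$g{\left(o \right)} = -5 + o$ ($g{\left(o \right)} = \left(1 - 6\right) + o = -5 + o$)
$- 9 g{\left(18 \right)} = - 9 \left(-5 + 18\right) = \left(-9\right) 13 = -117$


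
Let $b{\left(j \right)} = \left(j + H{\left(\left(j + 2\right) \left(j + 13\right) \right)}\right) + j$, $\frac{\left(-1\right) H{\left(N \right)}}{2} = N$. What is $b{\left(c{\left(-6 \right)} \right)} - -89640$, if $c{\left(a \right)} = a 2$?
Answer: $89636$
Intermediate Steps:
$c{\left(a \right)} = 2 a$
$H{\left(N \right)} = - 2 N$
$b{\left(j \right)} = 2 j - 2 \left(2 + j\right) \left(13 + j\right)$ ($b{\left(j \right)} = \left(j - 2 \left(j + 2\right) \left(j + 13\right)\right) + j = \left(j - 2 \left(2 + j\right) \left(13 + j\right)\right) + j = 2 j - 2 \left(2 + j\right) \left(13 + j\right)$)
$b{\left(c{\left(-6 \right)} \right)} - -89640 = \left(-52 - 28 \cdot 2 \left(-6\right) - 2 \left(2 \left(-6\right)\right)^{2}\right) - -89640 = \left(-52 - -336 - 2 \left(-12\right)^{2}\right) + 89640 = \left(-52 + 336 - 288\right) + 89640 = -4 + 89640 = 89636$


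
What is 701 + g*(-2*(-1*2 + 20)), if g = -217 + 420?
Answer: -6607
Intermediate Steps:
g = 203
701 + g*(-2*(-1*2 + 20)) = 701 + 203*(-2*(-1*2 + 20)) = 701 + 203*(-2*(-2 + 20)) = 701 + 203*(-2*18) = 701 + 203*(-36) = 701 - 7308 = -6607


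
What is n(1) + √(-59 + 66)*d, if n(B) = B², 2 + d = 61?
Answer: 1 + 59*√7 ≈ 157.10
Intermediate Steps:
d = 59 (d = -2 + 61 = 59)
n(1) + √(-59 + 66)*d = 1² + √(-59 + 66)*59 = 1 + √7*59 = 1 + 59*√7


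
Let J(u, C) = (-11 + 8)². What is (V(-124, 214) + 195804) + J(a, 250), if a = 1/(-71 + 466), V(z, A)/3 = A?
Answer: 196455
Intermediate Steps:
V(z, A) = 3*A
a = 1/395 ≈ 0.0025316
J(u, C) = 9 (J(u, C) = (-3)² = 9)
(V(-124, 214) + 195804) + J(a, 250) = (3*214 + 195804) + 9 = (642 + 195804) + 9 = 196446 + 9 = 196455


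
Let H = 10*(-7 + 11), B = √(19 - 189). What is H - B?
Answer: 40 - I*√170 ≈ 40.0 - 13.038*I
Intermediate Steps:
B = I*√170 (B = √(-170) = I*√170 ≈ 13.038*I)
H = 40 (H = 10*4 = 40)
H - B = 40 - I*√170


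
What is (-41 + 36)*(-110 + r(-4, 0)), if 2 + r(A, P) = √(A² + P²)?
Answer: 540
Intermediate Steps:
r(A, P) = -2 + √(A² + P²)
(-41 + 36)*(-110 + r(-4, 0)) = (-41 + 36)*(-110 + (-2 + √((-4)² + 0²))) = -5*(-110 + (-2 + √(16 + 0))) = -5*(-110 + (-2 + √16)) = -5*(-110 + (-2 + 4)) = -5*(-110 + 2) = -5*(-108) = 540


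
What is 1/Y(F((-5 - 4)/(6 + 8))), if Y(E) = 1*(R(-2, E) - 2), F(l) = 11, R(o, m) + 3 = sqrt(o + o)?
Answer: -5/29 - 2*I/29 ≈ -0.17241 - 0.068966*I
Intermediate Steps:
R(o, m) = -3 + sqrt(2)*sqrt(o) (R(o, m) = -3 + sqrt(o + o) = -3 + sqrt(2*o) = -3 + sqrt(2)*sqrt(o))
Y(E) = -5 + 2*I (Y(E) = 1*((-3 + sqrt(2)*sqrt(-2)) - 2) = 1*((-3 + sqrt(2)*(I*sqrt(2))) - 2) = 1*((-3 + 2*I) - 2) = 1*(-5 + 2*I) = -5 + 2*I)
1/Y(F((-5 - 4)/(6 + 8))) = 1/(-5 + 2*I) = (-5 - 2*I)/29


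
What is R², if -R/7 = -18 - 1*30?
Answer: 112896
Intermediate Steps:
R = 336 (R = -7*(-18 - 1*30) = -7*(-18 - 30) = -7*(-48) = 336)
R² = 336² = 112896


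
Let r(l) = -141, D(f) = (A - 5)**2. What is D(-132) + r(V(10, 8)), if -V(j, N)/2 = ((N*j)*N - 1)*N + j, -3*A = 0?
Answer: -116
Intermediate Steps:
A = 0 (A = -1/3*0 = 0)
D(f) = 25 (D(f) = (0 - 5)**2 = (-5)**2 = 25)
V(j, N) = -2*j - 2*N*(-1 + j*N**2) (V(j, N) = -2*(((N*j)*N - 1)*N + j) = -2*((j*N**2 - 1)*N + j) = -2*((-1 + j*N**2)*N + j) = -2*(N*(-1 + j*N**2) + j) = -2*(j + N*(-1 + j*N**2)) = -2*j - 2*N*(-1 + j*N**2))
D(-132) + r(V(10, 8)) = 25 - 141 = -116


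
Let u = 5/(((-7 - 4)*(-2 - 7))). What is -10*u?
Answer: -50/99 ≈ -0.50505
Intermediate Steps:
u = 5/99 (u = 5/((-11*(-9))) = 5/99 ≈ 0.050505)
-10*u = -10*5/99 = -50/99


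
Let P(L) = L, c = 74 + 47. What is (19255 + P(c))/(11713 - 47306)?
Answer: -19376/35593 ≈ -0.54438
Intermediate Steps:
c = 121
(19255 + P(c))/(11713 - 47306) = (19255 + 121)/(11713 - 47306) = 19376/(-35593) = 19376*(-1/35593) = -19376/35593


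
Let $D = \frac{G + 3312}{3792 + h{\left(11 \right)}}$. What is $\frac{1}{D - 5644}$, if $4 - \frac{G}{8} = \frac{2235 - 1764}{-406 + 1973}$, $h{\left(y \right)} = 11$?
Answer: $- \frac{5959301}{33629058564} \approx -0.00017721$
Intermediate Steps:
$G = \frac{46376}{1567}$ ($G = 32 - 8 \frac{2235 - 1764}{-406 + 1973} = 32 - 8 \cdot \frac{471}{1567} = 32 - 8 \cdot 471 \cdot \frac{1}{1567} = 32 - \frac{3768}{1567} = \frac{46376}{1567} \approx 29.595$)
$D = \frac{5236280}{5959301}$ ($D = \frac{\frac{46376}{1567} + 3312}{3792 + 11} = \frac{5236280}{1567 \cdot 3803} = \frac{5236280}{1567} \cdot \frac{1}{3803} = \frac{5236280}{5959301} \approx 0.87867$)
$\frac{1}{D - 5644} = \frac{1}{\frac{5236280}{5959301} - 5644} = \frac{1}{- \frac{33629058564}{5959301}} = - \frac{5959301}{33629058564}$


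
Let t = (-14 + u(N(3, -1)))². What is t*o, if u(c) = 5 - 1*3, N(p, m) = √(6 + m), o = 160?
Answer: 23040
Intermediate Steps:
u(c) = 2 (u(c) = 5 - 3 = 2)
t = 144 (t = (-14 + 2)² = (-12)² = 144)
t*o = 144*160 = 23040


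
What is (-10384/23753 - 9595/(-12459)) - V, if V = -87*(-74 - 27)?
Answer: -2600314179670/295938627 ≈ -8786.7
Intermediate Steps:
V = 8787 (V = -87*(-101) = 8787)
(-10384/23753 - 9595/(-12459)) - V = (-10384/23753 - 9595/(-12459)) - 1*8787 = (-10384*1/23753 - 9595*(-1/12459)) - 8787 = (-10384/23753 + 9595/12459) - 8787 = 98535779/295938627 - 8787 = -2600314179670/295938627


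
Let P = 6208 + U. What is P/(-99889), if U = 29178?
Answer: -35386/99889 ≈ -0.35425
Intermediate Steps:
P = 35386 (P = 6208 + 29178 = 35386)
P/(-99889) = 35386/(-99889) = 35386*(-1/99889) = -35386/99889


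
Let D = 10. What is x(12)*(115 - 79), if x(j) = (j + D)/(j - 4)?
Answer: 99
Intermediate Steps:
x(j) = (10 + j)/(-4 + j) (x(j) = (j + 10)/(j - 4) = (10 + j)/(-4 + j))
x(12)*(115 - 79) = ((10 + 12)/(-4 + 12))*(115 - 79) = (22/8)*36 = ((⅛)*22)*36 = (11/4)*36 = 99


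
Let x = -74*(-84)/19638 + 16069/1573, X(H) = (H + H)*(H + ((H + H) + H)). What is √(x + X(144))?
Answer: √36341816294079933/468039 ≈ 407.31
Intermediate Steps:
X(H) = 8*H² (X(H) = (2*H)*(H + (2*H + H)) = (2*H)*(H + 3*H) = (2*H)*(4*H) = 8*H²)
x = 54223465/5148429 (x = 6216*(1/19638) + 16069*(1/1573) = 1036/3273 + 16069/1573 = 54223465/5148429 ≈ 10.532)
√(x + X(144)) = √(54223465/5148429 + 8*144²) = √(54223465/5148429 + 8*20736) = √(54223465/5148429 + 165888) = √(854116813417/5148429) = √36341816294079933/468039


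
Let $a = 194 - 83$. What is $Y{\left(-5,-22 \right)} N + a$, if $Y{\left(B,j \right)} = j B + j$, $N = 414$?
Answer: $36543$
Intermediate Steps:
$Y{\left(B,j \right)} = j + B j$ ($Y{\left(B,j \right)} = B j + j = j + B j$)
$a = 111$
$Y{\left(-5,-22 \right)} N + a = - 22 \left(1 - 5\right) 414 + 111 = \left(-22\right) \left(-4\right) 414 + 111 = 88 \cdot 414 + 111 = 36432 + 111 = 36543$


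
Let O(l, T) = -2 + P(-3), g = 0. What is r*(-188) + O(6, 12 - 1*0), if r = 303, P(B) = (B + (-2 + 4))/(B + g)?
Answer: -170897/3 ≈ -56966.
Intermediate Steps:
P(B) = (2 + B)/B (P(B) = (B + (-2 + 4))/(B + 0) = (B + 2)/B = (2 + B)/B)
O(l, T) = -5/3 (O(l, T) = -2 + (2 - 3)/(-3) = -2 - 1/3*(-1) = -2 + 1/3 = -5/3)
r*(-188) + O(6, 12 - 1*0) = 303*(-188) - 5/3 = -56964 - 5/3 = -170897/3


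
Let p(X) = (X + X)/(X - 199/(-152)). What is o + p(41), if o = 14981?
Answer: 96355275/6431 ≈ 14983.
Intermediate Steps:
p(X) = 2*X/(199/152 + X) (p(X) = (2*X)/(X - 199*(-1/152)) = (2*X)/(X + 199/152) = (2*X)/(199/152 + X) = 2*X/(199/152 + X))
o + p(41) = 14981 + 304*41/(199 + 152*41) = 14981 + 304*41/(199 + 6232) = 14981 + 304*41/6431 = 14981 + 304*41*(1/6431) = 14981 + 12464/6431 = 96355275/6431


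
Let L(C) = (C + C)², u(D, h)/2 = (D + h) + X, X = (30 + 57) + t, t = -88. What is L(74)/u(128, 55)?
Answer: 5476/91 ≈ 60.176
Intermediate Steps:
X = -1 (X = (30 + 57) - 88 = 87 - 88 = -1)
u(D, h) = -2 + 2*D + 2*h (u(D, h) = 2*((D + h) - 1) = 2*(-1 + D + h) = -2 + 2*D + 2*h)
L(C) = 4*C² (L(C) = (2*C)² = 4*C²)
L(74)/u(128, 55) = (4*74²)/(-2 + 2*128 + 2*55) = (4*5476)/(-2 + 256 + 110) = 21904/364 = 21904*(1/364) = 5476/91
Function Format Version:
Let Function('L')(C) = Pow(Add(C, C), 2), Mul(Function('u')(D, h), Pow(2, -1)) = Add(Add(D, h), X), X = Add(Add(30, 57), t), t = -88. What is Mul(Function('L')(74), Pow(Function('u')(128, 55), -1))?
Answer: Rational(5476, 91) ≈ 60.176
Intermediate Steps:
X = -1 (X = Add(Add(30, 57), -88) = Add(87, -88) = -1)
Function('u')(D, h) = Add(-2, Mul(2, D), Mul(2, h)) (Function('u')(D, h) = Mul(2, Add(Add(D, h), -1)) = Mul(2, Add(-1, D, h)) = Add(-2, Mul(2, D), Mul(2, h)))
Function('L')(C) = Mul(4, Pow(C, 2)) (Function('L')(C) = Pow(Mul(2, C), 2) = Mul(4, Pow(C, 2)))
Mul(Function('L')(74), Pow(Function('u')(128, 55), -1)) = Mul(Mul(4, Pow(74, 2)), Pow(Add(-2, Mul(2, 128), Mul(2, 55)), -1)) = Mul(Mul(4, 5476), Pow(Add(-2, 256, 110), -1)) = Mul(21904, Pow(364, -1)) = Mul(21904, Rational(1, 364)) = Rational(5476, 91)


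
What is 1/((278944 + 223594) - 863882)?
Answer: -1/361344 ≈ -2.7674e-6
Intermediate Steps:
1/((278944 + 223594) - 863882) = 1/(502538 - 863882) = 1/(-361344) = -1/361344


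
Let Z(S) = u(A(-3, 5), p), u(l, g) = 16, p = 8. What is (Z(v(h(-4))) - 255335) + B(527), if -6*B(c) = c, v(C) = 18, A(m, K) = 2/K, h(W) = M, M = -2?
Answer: -1532441/6 ≈ -2.5541e+5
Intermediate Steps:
h(W) = -2
Z(S) = 16
B(c) = -c/6
(Z(v(h(-4))) - 255335) + B(527) = (16 - 255335) - 1/6*527 = -255319 - 527/6 = -1532441/6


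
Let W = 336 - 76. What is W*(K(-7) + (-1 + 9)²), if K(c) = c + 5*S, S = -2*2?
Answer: 9620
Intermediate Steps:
S = -4
W = 260
K(c) = -20 + c (K(c) = c + 5*(-4) = c - 20 = -20 + c)
W*(K(-7) + (-1 + 9)²) = 260*((-20 - 7) + (-1 + 9)²) = 260*(-27 + 8²) = 260*(-27 + 64) = 260*37 = 9620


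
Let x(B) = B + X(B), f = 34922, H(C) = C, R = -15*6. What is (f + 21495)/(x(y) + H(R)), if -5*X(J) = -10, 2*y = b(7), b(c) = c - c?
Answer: -56417/88 ≈ -641.10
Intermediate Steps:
R = -90
b(c) = 0
y = 0 (y = (½)*0 = 0)
X(J) = 2 (X(J) = -⅕*(-10) = 2)
x(B) = 2 + B (x(B) = B + 2 = 2 + B)
(f + 21495)/(x(y) + H(R)) = (34922 + 21495)/((2 + 0) - 90) = 56417/(2 - 90) = 56417/(-88) = 56417*(-1/88) = -56417/88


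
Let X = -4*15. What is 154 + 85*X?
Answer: -4946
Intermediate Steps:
X = -60
154 + 85*X = 154 + 85*(-60) = 154 - 5100 = -4946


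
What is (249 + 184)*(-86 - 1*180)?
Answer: -115178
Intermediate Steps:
(249 + 184)*(-86 - 1*180) = 433*(-86 - 180) = 433*(-266) = -115178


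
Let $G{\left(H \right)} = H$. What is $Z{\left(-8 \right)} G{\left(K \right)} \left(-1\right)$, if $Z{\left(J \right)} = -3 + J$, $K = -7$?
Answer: $-77$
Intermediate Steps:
$Z{\left(-8 \right)} G{\left(K \right)} \left(-1\right) = \left(-3 - 8\right) \left(\left(-7\right) \left(-1\right)\right) = \left(-11\right) 7 = -77$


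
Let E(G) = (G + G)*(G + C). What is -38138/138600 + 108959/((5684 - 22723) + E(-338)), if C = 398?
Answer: -8649214031/3991610700 ≈ -2.1668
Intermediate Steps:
E(G) = 2*G*(398 + G) (E(G) = (G + G)*(G + 398) = (2*G)*(398 + G) = 2*G*(398 + G))
-38138/138600 + 108959/((5684 - 22723) + E(-338)) = -38138/138600 + 108959/((5684 - 22723) + 2*(-338)*(398 - 338)) = -38138*1/138600 + 108959/(-17039 + 2*(-338)*60) = -19069/69300 + 108959/(-17039 - 40560) = -19069/69300 + 108959/(-57599) = -19069/69300 + 108959*(-1/57599) = -19069/69300 - 108959/57599 = -8649214031/3991610700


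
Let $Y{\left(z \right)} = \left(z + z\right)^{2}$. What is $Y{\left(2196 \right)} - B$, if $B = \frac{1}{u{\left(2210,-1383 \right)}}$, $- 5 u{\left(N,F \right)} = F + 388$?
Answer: $\frac{3838643135}{199} \approx 1.929 \cdot 10^{7}$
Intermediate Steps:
$Y{\left(z \right)} = 4 z^{2}$ ($Y{\left(z \right)} = \left(2 z\right)^{2} = 4 z^{2}$)
$u{\left(N,F \right)} = - \frac{388}{5} - \frac{F}{5}$ ($u{\left(N,F \right)} = - \frac{F + 388}{5} = - \frac{388 + F}{5} = - \frac{388}{5} - \frac{F}{5}$)
$B = \frac{1}{199}$ ($B = \frac{1}{- \frac{388}{5} - - \frac{1383}{5}} = \frac{1}{- \frac{388}{5} + \frac{1383}{5}} = \frac{1}{199} \approx 0.0050251$)
$Y{\left(2196 \right)} - B = 4 \cdot 2196^{2} - \frac{1}{199} = 4 \cdot 4822416 - \frac{1}{199} = 19289664 - \frac{1}{199} = \frac{3838643135}{199}$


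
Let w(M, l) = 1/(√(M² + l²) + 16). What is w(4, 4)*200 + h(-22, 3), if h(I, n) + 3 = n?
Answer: 100/7 - 25*√2/7 ≈ 9.2350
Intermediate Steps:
h(I, n) = -3 + n
w(M, l) = 1/(16 + √(M² + l²))
w(4, 4)*200 + h(-22, 3) = 200/(16 + √(4² + 4²)) + (-3 + 3) = 200/(16 + √(16 + 16)) + 0 = 200/(16 + √32) + 0 = 200/(16 + 4*√2) + 0 = 200/(16 + 4*√2)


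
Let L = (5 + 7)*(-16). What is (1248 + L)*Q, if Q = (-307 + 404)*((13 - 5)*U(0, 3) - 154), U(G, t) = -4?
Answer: -19052352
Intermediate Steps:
L = -192 (L = 12*(-16) = -192)
Q = -18042 (Q = (-307 + 404)*((13 - 5)*(-4) - 154) = 97*(8*(-4) - 154) = 97*(-32 - 154) = 97*(-186) = -18042)
(1248 + L)*Q = (1248 - 192)*(-18042) = 1056*(-18042) = -19052352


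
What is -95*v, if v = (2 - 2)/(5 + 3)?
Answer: 0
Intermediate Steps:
v = 0 (v = 0/8 = 0*(⅛) = 0)
-95*v = -95*0 = 0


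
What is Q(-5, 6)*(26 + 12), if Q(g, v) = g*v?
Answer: -1140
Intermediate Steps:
Q(-5, 6)*(26 + 12) = (-5*6)*(26 + 12) = -30*38 = -1140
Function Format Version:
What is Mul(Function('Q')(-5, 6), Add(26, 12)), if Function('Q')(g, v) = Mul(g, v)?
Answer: -1140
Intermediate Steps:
Mul(Function('Q')(-5, 6), Add(26, 12)) = Mul(Mul(-5, 6), Add(26, 12)) = Mul(-30, 38) = -1140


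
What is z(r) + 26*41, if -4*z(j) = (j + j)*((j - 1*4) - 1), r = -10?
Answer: 991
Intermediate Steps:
z(j) = -j*(-5 + j)/2 (z(j) = -(j + j)*((j - 1*4) - 1)/4 = -2*j*((j - 4) - 1)/4 = -2*j*((-4 + j) - 1)/4 = -2*j*(-5 + j)/4 = -j*(-5 + j)/2)
z(r) + 26*41 = (½)*(-10)*(5 - 1*(-10)) + 26*41 = (½)*(-10)*(5 + 10) + 1066 = (½)*(-10)*15 + 1066 = -75 + 1066 = 991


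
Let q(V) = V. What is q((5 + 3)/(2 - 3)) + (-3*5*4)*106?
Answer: -6368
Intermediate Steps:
q((5 + 3)/(2 - 3)) + (-3*5*4)*106 = (5 + 3)/(2 - 3) + (-3*5*4)*106 = 8/(-1) - 15*4*106 = 8*(-1) - 60*106 = -8 - 6360 = -6368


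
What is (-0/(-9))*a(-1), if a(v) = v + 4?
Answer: 0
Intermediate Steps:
a(v) = 4 + v
(-0/(-9))*a(-1) = (-0/(-9))*(4 - 1) = -0*(-1)/9*3 = -5*0*3 = 0*3 = 0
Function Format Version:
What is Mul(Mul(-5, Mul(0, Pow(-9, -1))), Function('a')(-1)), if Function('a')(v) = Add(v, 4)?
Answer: 0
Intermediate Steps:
Function('a')(v) = Add(4, v)
Mul(Mul(-5, Mul(0, Pow(-9, -1))), Function('a')(-1)) = Mul(Mul(-5, Mul(0, Pow(-9, -1))), Add(4, -1)) = Mul(Mul(-5, Mul(0, Rational(-1, 9))), 3) = Mul(Mul(-5, 0), 3) = Mul(0, 3) = 0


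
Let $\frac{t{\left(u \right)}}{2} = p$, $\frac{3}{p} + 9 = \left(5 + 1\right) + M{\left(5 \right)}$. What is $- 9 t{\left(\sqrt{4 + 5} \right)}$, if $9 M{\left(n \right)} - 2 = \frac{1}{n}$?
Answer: $\frac{1215}{62} \approx 19.597$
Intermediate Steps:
$M{\left(n \right)} = \frac{2}{9} + \frac{1}{9 n}$
$p = - \frac{135}{124}$ ($p = \frac{3}{-9 + \left(\left(5 + 1\right) + \frac{1 + 2 \cdot 5}{9 \cdot 5}\right)} = \frac{3}{-9 + \left(6 + \frac{1}{9} \cdot \frac{1}{5} \left(1 + 10\right)\right)} = \frac{3}{-9 + \left(6 + \frac{1}{9} \cdot \frac{1}{5} \cdot 11\right)} = \frac{3}{-9 + \left(6 + \frac{11}{45}\right)} = \frac{3}{-9 + \frac{281}{45}} = \frac{3}{- \frac{124}{45}} = 3 \left(- \frac{45}{124}\right) = - \frac{135}{124} \approx -1.0887$)
$t{\left(u \right)} = - \frac{135}{62}$ ($t{\left(u \right)} = 2 \left(- \frac{135}{124}\right) = - \frac{135}{62}$)
$- 9 t{\left(\sqrt{4 + 5} \right)} = \left(-9\right) \left(- \frac{135}{62}\right) = \frac{1215}{62}$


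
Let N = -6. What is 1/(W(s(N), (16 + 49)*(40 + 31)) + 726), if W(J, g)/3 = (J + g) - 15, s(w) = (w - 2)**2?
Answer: 1/14718 ≈ 6.7944e-5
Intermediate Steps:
s(w) = (-2 + w)**2
W(J, g) = -45 + 3*J + 3*g (W(J, g) = 3*((J + g) - 15) = 3*(-15 + J + g) = -45 + 3*J + 3*g)
1/(W(s(N), (16 + 49)*(40 + 31)) + 726) = 1/((-45 + 3*(-2 - 6)**2 + 3*((16 + 49)*(40 + 31))) + 726) = 1/((-45 + 3*(-8)**2 + 3*(65*71)) + 726) = 1/((-45 + 3*64 + 3*4615) + 726) = 1/((-45 + 192 + 13845) + 726) = 1/(13992 + 726) = 1/14718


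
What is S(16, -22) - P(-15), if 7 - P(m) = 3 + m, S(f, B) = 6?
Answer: -13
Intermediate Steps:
P(m) = 4 - m (P(m) = 7 - (3 + m) = 7 + (-3 - m) = 4 - m)
S(16, -22) - P(-15) = 6 - (4 - 1*(-15)) = 6 - (4 + 15) = 6 - 1*19 = 6 - 19 = -13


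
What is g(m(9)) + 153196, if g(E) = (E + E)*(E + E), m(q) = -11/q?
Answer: 12409360/81 ≈ 1.5320e+5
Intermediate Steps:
g(E) = 4*E**2 (g(E) = (2*E)*(2*E) = 4*E**2)
g(m(9)) + 153196 = 4*(-11/9)**2 + 153196 = 4*(121/81) + 153196 = 484/81 + 153196 = 12409360/81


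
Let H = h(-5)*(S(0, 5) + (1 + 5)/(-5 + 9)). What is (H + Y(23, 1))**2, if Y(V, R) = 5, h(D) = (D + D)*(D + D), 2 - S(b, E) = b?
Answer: 126025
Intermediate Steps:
S(b, E) = 2 - b
h(D) = 4*D**2 (h(D) = (2*D)*(2*D) = 4*D**2)
H = 350 (H = (4*(-5)**2)*((2 - 1*0) + (1 + 5)/(-5 + 9)) = (4*25)*((2 + 0) + 6/4) = 100*(2 + 6*(1/4)) = 100*(2 + 3/2) = 100*(7/2) = 350)
(H + Y(23, 1))**2 = (350 + 5)**2 = 355**2 = 126025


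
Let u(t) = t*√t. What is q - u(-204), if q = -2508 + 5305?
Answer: 2797 + 408*I*√51 ≈ 2797.0 + 2913.7*I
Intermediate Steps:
u(t) = t^(3/2)
q = 2797
q - u(-204) = 2797 - (-204)^(3/2) = 2797 - (-408)*I*√51 = 2797 + 408*I*√51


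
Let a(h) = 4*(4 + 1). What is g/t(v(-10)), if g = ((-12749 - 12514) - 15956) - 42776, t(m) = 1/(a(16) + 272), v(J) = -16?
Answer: -24526540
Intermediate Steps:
a(h) = 20 (a(h) = 4*5 = 20)
t(m) = 1/292 (t(m) = 1/(20 + 272) = 1/292)
g = -83995 (g = (-25263 - 15956) - 42776 = -41219 - 42776 = -83995)
g/t(v(-10)) = -83995/1/292 = -83995*292 = -24526540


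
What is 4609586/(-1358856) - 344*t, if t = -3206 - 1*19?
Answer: 753755118407/679428 ≈ 1.1094e+6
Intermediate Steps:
t = -3225 (t = -3206 - 19 = -3225)
4609586/(-1358856) - 344*t = 4609586/(-1358856) - 344*(-3225) = 4609586*(-1/1358856) - 1*(-1109400) = -2304793/679428 + 1109400 = 753755118407/679428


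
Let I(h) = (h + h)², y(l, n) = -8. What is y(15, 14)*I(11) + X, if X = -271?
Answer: -4143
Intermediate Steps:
I(h) = 4*h² (I(h) = (2*h)² = 4*h²)
y(15, 14)*I(11) + X = -32*11² - 271 = -32*121 - 271 = -8*484 - 271 = -3872 - 271 = -4143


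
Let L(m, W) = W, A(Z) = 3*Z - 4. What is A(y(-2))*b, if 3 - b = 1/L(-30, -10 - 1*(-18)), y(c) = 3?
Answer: 115/8 ≈ 14.375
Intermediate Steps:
A(Z) = -4 + 3*Z
b = 23/8 (b = 3 - 1/(-10 - 1*(-18)) = 3 - 1/(-10 + 18) = 3 - 1/8 = 23/8 ≈ 2.8750)
A(y(-2))*b = (-4 + 3*3)*(23/8) = (-4 + 9)*(23/8) = 5*(23/8) = 115/8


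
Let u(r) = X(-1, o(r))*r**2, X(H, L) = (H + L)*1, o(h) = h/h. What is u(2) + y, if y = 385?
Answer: 385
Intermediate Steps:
o(h) = 1
X(H, L) = H + L
u(r) = 0 (u(r) = (-1 + 1)*r**2 = 0*r**2 = 0)
u(2) + y = 0 + 385 = 385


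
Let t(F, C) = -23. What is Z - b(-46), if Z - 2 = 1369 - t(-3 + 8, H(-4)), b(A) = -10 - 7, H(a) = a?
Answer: 1411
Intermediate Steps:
b(A) = -17
Z = 1394 (Z = 2 + (1369 - 1*(-23)) = 2 + (1369 + 23) = 2 + 1392 = 1394)
Z - b(-46) = 1394 - 1*(-17) = 1394 + 17 = 1411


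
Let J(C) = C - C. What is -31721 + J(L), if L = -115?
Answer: -31721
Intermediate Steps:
J(C) = 0
-31721 + J(L) = -31721 + 0 = -31721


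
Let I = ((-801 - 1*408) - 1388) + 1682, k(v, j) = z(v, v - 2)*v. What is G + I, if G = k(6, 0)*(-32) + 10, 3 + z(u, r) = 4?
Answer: -1097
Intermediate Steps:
z(u, r) = 1 (z(u, r) = -3 + 4 = 1)
k(v, j) = v (k(v, j) = 1*v = v)
I = -915 (I = ((-801 - 408) - 1388) + 1682 = (-1209 - 1388) + 1682 = -2597 + 1682 = -915)
G = -182 (G = 6*(-32) + 10 = -192 + 10 = -182)
G + I = -182 - 915 = -1097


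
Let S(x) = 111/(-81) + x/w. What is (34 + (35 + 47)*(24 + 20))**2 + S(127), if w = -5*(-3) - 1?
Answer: 5013856903/378 ≈ 1.3264e+7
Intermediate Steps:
w = 14 (w = 15 - 1 = 14)
S(x) = -37/27 + x/14 (S(x) = 111/(-81) + x/14 = 111*(-1/81) + x*(1/14) = -37/27 + x/14)
(34 + (35 + 47)*(24 + 20))**2 + S(127) = (34 + (35 + 47)*(24 + 20))**2 + (-37/27 + (1/14)*127) = (34 + 82*44)**2 + (-37/27 + 127/14) = (34 + 3608)**2 + 2911/378 = 3642**2 + 2911/378 = 13264164 + 2911/378 = 5013856903/378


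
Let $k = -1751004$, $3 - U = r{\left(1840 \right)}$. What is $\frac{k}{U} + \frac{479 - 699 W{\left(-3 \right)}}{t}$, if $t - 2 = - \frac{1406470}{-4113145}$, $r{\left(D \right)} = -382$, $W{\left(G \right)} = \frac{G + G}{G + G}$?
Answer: $- \frac{860769233627}{185430630} \approx -4642.0$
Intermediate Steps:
$W{\left(G \right)} = 1$ ($W{\left(G \right)} = \frac{2 G}{2 G} = 2 G \frac{1}{2 G} = 1$)
$U = 385$ ($U = 3 - -382 = 3 + 382 = 385$)
$t = \frac{1926552}{822629}$ ($t = 2 - \frac{1406470}{-4113145} = 2 - - \frac{281294}{822629} = 2 + \frac{281294}{822629} = \frac{1926552}{822629} \approx 2.3419$)
$\frac{k}{U} + \frac{479 - 699 W{\left(-3 \right)}}{t} = - \frac{1751004}{385} + \frac{479 - 699}{\frac{1926552}{822629}} = \left(-1751004\right) \frac{1}{385} + \left(479 - 699\right) \frac{822629}{1926552} = - \frac{1751004}{385} - \frac{45244595}{481638} = - \frac{860769233627}{185430630}$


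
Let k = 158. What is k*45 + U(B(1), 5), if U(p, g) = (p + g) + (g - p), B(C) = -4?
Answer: 7120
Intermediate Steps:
U(p, g) = 2*g (U(p, g) = (g + p) + (g - p) = 2*g)
k*45 + U(B(1), 5) = 158*45 + 2*5 = 7110 + 10 = 7120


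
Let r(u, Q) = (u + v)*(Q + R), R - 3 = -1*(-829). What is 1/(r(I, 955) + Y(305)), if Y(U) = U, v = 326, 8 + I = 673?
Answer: 1/1771222 ≈ 5.6458e-7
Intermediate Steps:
I = 665 (I = -8 + 673 = 665)
R = 832 (R = 3 - 1*(-829) = 3 + 829 = 832)
r(u, Q) = (326 + u)*(832 + Q) (r(u, Q) = (u + 326)*(Q + 832) = (326 + u)*(832 + Q))
1/(r(I, 955) + Y(305)) = 1/((271232 + 326*955 + 832*665 + 955*665) + 305) = 1/((271232 + 311330 + 553280 + 635075) + 305) = 1/(1770917 + 305) = 1/1771222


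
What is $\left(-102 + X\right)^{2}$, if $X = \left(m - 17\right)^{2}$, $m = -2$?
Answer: $67081$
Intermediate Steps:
$X = 361$ ($X = \left(-2 - 17\right)^{2} = \left(-19\right)^{2} = 361$)
$\left(-102 + X\right)^{2} = \left(-102 + 361\right)^{2} = 259^{2} = 67081$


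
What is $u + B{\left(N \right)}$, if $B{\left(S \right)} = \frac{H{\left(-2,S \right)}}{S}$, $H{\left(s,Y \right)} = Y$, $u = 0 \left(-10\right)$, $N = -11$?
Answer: $1$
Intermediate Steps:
$u = 0$
$B{\left(S \right)} = 1$ ($B{\left(S \right)} = \frac{S}{S} = 1$)
$u + B{\left(N \right)} = 0 + 1 = 1$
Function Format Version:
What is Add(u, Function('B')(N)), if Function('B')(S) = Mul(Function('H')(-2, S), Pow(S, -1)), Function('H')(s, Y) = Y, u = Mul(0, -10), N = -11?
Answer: 1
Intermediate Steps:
u = 0
Function('B')(S) = 1 (Function('B')(S) = Mul(S, Pow(S, -1)) = 1)
Add(u, Function('B')(N)) = Add(0, 1) = 1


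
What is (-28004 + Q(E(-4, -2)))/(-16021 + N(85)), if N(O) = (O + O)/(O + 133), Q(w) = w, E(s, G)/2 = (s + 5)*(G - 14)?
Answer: 763981/436551 ≈ 1.7500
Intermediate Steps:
E(s, G) = 2*(-14 + G)*(5 + s) (E(s, G) = 2*((s + 5)*(G - 14)) = 2*((5 + s)*(-14 + G)) = 2*((-14 + G)*(5 + s)) = 2*(-14 + G)*(5 + s))
N(O) = 2*O/(133 + O) (N(O) = (2*O)/(133 + O) = 2*O/(133 + O))
(-28004 + Q(E(-4, -2)))/(-16021 + N(85)) = (-28004 + (-140 - 28*(-4) + 10*(-2) + 2*(-2)*(-4)))/(-16021 + 2*85/(133 + 85)) = (-28004 + (-140 + 112 - 20 + 16))/(-16021 + 2*85/218) = (-28004 - 32)/(-16021 + 2*85*(1/218)) = -28036/(-16021 + 85/109) = -28036/(-1746204/109) = -28036*(-109/1746204) = 763981/436551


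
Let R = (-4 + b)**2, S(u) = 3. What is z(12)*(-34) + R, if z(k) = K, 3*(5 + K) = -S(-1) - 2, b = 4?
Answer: 680/3 ≈ 226.67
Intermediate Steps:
R = 0 (R = (-4 + 4)**2 = 0**2 = 0)
K = -20/3 (K = -5 + (-1*3 - 2)/3 = -5 + (-3 - 2)/3 = -5 + (1/3)*(-5) = -5 - 5/3 = -20/3 ≈ -6.6667)
z(k) = -20/3
z(12)*(-34) + R = -20/3*(-34) + 0 = 680/3 + 0 = 680/3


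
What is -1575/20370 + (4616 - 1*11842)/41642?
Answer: -1013237/4039274 ≈ -0.25085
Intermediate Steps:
-1575/20370 + (4616 - 1*11842)/41642 = -1575*1/20370 + (4616 - 11842)*(1/41642) = -15/194 - 7226*1/41642 = -15/194 - 3613/20821 = -1013237/4039274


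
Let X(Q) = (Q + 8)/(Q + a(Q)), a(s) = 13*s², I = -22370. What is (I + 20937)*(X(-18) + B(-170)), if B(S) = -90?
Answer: 270457255/2097 ≈ 1.2897e+5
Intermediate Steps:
X(Q) = (8 + Q)/(Q + 13*Q²) (X(Q) = (Q + 8)/(Q + 13*Q²) = (8 + Q)/(Q + 13*Q²))
(I + 20937)*(X(-18) + B(-170)) = (-22370 + 20937)*((8 - 18)/((-18)*(1 + 13*(-18))) - 90) = -1433*(-1/18*(-10)/(1 - 234) - 90) = -1433*(-1/18*(-10)/(-233) - 90) = -1433*(-1/18*(-1/233)*(-10) - 90) = -1433*(-5/2097 - 90) = -1433*(-188735/2097) = 270457255/2097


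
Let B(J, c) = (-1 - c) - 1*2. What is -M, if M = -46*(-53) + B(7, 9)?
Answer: -2426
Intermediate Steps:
B(J, c) = -3 - c (B(J, c) = (-1 - c) - 2 = -3 - c)
M = 2426 (M = -46*(-53) + (-3 - 1*9) = 2438 + (-3 - 9) = 2438 - 12 = 2426)
-M = -1*2426 = -2426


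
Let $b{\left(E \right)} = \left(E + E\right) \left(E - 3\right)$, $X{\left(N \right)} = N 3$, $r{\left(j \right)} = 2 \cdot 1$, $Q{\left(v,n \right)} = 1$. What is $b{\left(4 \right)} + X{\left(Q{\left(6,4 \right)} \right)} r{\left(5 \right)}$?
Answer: $14$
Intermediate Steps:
$r{\left(j \right)} = 2$
$X{\left(N \right)} = 3 N$
$b{\left(E \right)} = 2 E \left(-3 + E\right)$
$b{\left(4 \right)} + X{\left(Q{\left(6,4 \right)} \right)} r{\left(5 \right)} = 2 \cdot 4 \left(-3 + 4\right) + 3 \cdot 1 \cdot 2 = 2 \cdot 4 \cdot 1 + 3 \cdot 2 = 8 + 6 = 14$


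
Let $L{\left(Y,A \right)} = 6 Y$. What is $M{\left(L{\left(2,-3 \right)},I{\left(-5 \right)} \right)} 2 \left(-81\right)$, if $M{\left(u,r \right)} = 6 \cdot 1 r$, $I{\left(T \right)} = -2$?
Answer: $1944$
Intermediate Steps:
$M{\left(u,r \right)} = 6 r$
$M{\left(L{\left(2,-3 \right)},I{\left(-5 \right)} \right)} 2 \left(-81\right) = 6 \left(-2\right) 2 \left(-81\right) = \left(-12\right) 2 \left(-81\right) = \left(-24\right) \left(-81\right) = 1944$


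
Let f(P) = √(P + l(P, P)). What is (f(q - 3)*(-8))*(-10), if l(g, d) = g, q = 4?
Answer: 80*√2 ≈ 113.14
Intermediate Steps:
f(P) = √2*√P (f(P) = √(P + P) = √(2*P) = √2*√P)
(f(q - 3)*(-8))*(-10) = ((√2*√(4 - 3))*(-8))*(-10) = ((√2*√1)*(-8))*(-10) = ((√2*1)*(-8))*(-10) = (√2*(-8))*(-10) = -8*√2*(-10) = 80*√2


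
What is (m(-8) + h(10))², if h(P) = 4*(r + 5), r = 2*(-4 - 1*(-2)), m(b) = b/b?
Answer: 25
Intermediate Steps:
m(b) = 1
r = -4 (r = 2*(-4 + 2) = 2*(-2) = -4)
h(P) = 4 (h(P) = 4*(-4 + 5) = 4*1 = 4)
(m(-8) + h(10))² = (1 + 4)² = 5² = 25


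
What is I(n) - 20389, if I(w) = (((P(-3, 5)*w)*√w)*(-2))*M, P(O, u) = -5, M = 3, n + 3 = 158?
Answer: -20389 + 4650*√155 ≈ 37503.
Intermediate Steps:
n = 155 (n = -3 + 158 = 155)
I(w) = 30*w^(3/2) (I(w) = (((-5*w)*√w)*(-2))*3 = (-5*w^(3/2)*(-2))*3 = (10*w^(3/2))*3 = 30*w^(3/2))
I(n) - 20389 = 30*155^(3/2) - 20389 = 30*(155*√155) - 20389 = 4650*√155 - 20389 = -20389 + 4650*√155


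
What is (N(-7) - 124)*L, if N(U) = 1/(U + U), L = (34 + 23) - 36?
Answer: -5211/2 ≈ -2605.5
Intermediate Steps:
L = 21 (L = 57 - 36 = 21)
N(U) = 1/(2*U)
(N(-7) - 124)*L = ((½)/(-7) - 124)*21 = ((½)*(-⅐) - 124)*21 = (-1/14 - 124)*21 = -1737/14*21 = -5211/2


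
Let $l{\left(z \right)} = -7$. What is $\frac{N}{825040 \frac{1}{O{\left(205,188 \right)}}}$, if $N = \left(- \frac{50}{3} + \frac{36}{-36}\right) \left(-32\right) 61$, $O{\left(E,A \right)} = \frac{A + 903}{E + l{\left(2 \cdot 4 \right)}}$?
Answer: $\frac{3527203}{15314805} \approx 0.23031$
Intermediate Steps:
$O{\left(E,A \right)} = \frac{903 + A}{-7 + E}$ ($O{\left(E,A \right)} = \frac{A + 903}{E - 7} = \frac{903 + A}{-7 + E}$)
$N = \frac{103456}{3}$ ($N = \left(\left(-50\right) \frac{1}{3} + 36 \left(- \frac{1}{36}\right)\right) \left(-32\right) 61 = \left(- \frac{50}{3} - 1\right) \left(-32\right) 61 = \left(- \frac{53}{3}\right) \left(-32\right) 61 = \frac{1696}{3} \cdot 61 = \frac{103456}{3} \approx 34485.0$)
$\frac{N}{825040 \frac{1}{O{\left(205,188 \right)}}} = \frac{103456}{3 \frac{825040}{\frac{1}{-7 + 205} \left(903 + 188\right)}} = \frac{103456}{3 \frac{825040}{\frac{1}{198} \cdot 1091}} = \frac{103456}{3 \frac{825040}{\frac{1091}{198}}} = \frac{103456}{3 \cdot 825040 \cdot \frac{198}{1091}} = \frac{103456}{3 \cdot \frac{163357920}{1091}} = \frac{103456}{3} \cdot \frac{1091}{163357920} = \frac{3527203}{15314805}$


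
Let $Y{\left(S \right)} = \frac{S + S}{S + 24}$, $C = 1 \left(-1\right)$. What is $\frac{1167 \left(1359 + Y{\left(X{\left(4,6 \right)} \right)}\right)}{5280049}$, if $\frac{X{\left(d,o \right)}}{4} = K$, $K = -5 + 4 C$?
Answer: $\frac{1592955}{5280049} \approx 0.30169$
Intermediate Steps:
$C = -1$
$K = -9$ ($K = -5 + 4 \left(-1\right) = -5 - 4 = -9$)
$X{\left(d,o \right)} = -36$ ($X{\left(d,o \right)} = 4 \left(-9\right) = -36$)
$Y{\left(S \right)} = \frac{2 S}{24 + S}$
$\frac{1167 \left(1359 + Y{\left(X{\left(4,6 \right)} \right)}\right)}{5280049} = \frac{1167 \left(1359 + 2 \left(-36\right) \frac{1}{24 - 36}\right)}{5280049} = 1167 \left(1359 + 2 \left(-36\right) \frac{1}{-12}\right) \frac{1}{5280049} = 1167 \left(1359 + 2 \left(-36\right) \left(- \frac{1}{12}\right)\right) \frac{1}{5280049} = 1167 \left(1359 + 6\right) \frac{1}{5280049} = 1167 \cdot 1365 \cdot \frac{1}{5280049} = 1592955 \cdot \frac{1}{5280049} = \frac{1592955}{5280049}$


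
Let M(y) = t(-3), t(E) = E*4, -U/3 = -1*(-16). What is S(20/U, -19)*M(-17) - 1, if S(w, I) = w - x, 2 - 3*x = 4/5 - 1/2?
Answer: 54/5 ≈ 10.800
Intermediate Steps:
U = -48 (U = -(-3)*(-16) = -3*16 = -48)
t(E) = 4*E
M(y) = -12 (M(y) = 4*(-3) = -12)
x = 17/30 (x = ⅔ - (4/5 - 1/2)/3 = ⅔ - (4*(⅕) - 1*½)/3 = ⅔ - (⅘ - ½)/3 = ⅔ - ⅓*3/10 = ⅔ - ⅒ = 17/30 ≈ 0.56667)
S(w, I) = -17/30 + w (S(w, I) = w - 1*17/30 = w - 17/30 = -17/30 + w)
S(20/U, -19)*M(-17) - 1 = (-17/30 + 20/(-48))*(-12) - 1 = (-17/30 + 20*(-1/48))*(-12) - 1 = (-17/30 - 5/12)*(-12) - 1 = -59/60*(-12) - 1 = 59/5 - 1 = 54/5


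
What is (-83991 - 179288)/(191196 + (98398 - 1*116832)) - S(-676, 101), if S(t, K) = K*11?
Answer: -192201861/172762 ≈ -1112.5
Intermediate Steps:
S(t, K) = 11*K
(-83991 - 179288)/(191196 + (98398 - 1*116832)) - S(-676, 101) = (-83991 - 179288)/(191196 + (98398 - 1*116832)) - 11*101 = -263279/(191196 + (98398 - 116832)) - 1*1111 = -263279/(191196 - 18434) - 1111 = -263279/172762 - 1111 = -192201861/172762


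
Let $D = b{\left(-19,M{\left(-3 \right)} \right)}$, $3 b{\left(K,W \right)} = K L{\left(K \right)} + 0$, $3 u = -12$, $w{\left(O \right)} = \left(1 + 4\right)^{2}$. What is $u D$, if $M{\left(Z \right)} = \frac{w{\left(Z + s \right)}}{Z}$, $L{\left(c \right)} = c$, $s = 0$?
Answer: $- \frac{1444}{3} \approx -481.33$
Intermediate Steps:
$w{\left(O \right)} = 25$ ($w{\left(O \right)} = 5^{2} = 25$)
$u = -4$ ($u = \frac{1}{3} \left(-12\right) = -4$)
$M{\left(Z \right)} = \frac{25}{Z}$
$b{\left(K,W \right)} = \frac{K^{2}}{3}$ ($b{\left(K,W \right)} = \frac{K K + 0}{3} = \frac{K^{2} + 0}{3} = \frac{K^{2}}{3}$)
$D = \frac{361}{3}$ ($D = \frac{\left(-19\right)^{2}}{3} = \frac{1}{3} \cdot 361 = \frac{361}{3} \approx 120.33$)
$u D = \left(-4\right) \frac{361}{3} = - \frac{1444}{3}$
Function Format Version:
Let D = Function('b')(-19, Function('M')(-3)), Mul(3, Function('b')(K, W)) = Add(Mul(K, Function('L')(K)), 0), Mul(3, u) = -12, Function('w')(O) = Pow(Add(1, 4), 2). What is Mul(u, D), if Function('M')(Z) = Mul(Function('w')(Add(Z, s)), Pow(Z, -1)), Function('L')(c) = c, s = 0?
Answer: Rational(-1444, 3) ≈ -481.33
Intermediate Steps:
Function('w')(O) = 25 (Function('w')(O) = Pow(5, 2) = 25)
u = -4 (u = Mul(Rational(1, 3), -12) = -4)
Function('M')(Z) = Mul(25, Pow(Z, -1))
Function('b')(K, W) = Mul(Rational(1, 3), Pow(K, 2)) (Function('b')(K, W) = Mul(Rational(1, 3), Add(Mul(K, K), 0)) = Mul(Rational(1, 3), Add(Pow(K, 2), 0)) = Mul(Rational(1, 3), Pow(K, 2)))
D = Rational(361, 3) (D = Mul(Rational(1, 3), Pow(-19, 2)) = Mul(Rational(1, 3), 361) = Rational(361, 3) ≈ 120.33)
Mul(u, D) = Mul(-4, Rational(361, 3)) = Rational(-1444, 3)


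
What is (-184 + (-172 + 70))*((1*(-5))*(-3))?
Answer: -4290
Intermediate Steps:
(-184 + (-172 + 70))*((1*(-5))*(-3)) = (-184 - 102)*(-5*(-3)) = -286*15 = -4290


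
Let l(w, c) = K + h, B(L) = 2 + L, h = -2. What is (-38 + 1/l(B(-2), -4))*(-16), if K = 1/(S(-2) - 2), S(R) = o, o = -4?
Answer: 8000/13 ≈ 615.38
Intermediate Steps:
S(R) = -4
K = -1/6 (K = 1/(-4 - 2) = 1/(-6) = -1/6 ≈ -0.16667)
l(w, c) = -13/6 (l(w, c) = -1/6 - 2 = -13/6)
(-38 + 1/l(B(-2), -4))*(-16) = (-38 + 1/(-13/6))*(-16) = (-38 - 6/13)*(-16) = -500/13*(-16) = 8000/13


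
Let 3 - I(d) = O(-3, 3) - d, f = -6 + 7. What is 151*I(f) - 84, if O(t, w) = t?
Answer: 973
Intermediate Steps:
f = 1
I(d) = 6 + d (I(d) = 3 - (-3 - d) = 3 + (3 + d) = 6 + d)
151*I(f) - 84 = 151*(6 + 1) - 84 = 151*7 - 84 = 1057 - 84 = 973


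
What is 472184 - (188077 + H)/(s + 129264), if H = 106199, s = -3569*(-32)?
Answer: 28740822143/60868 ≈ 4.7218e+5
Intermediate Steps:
s = 114208
472184 - (188077 + H)/(s + 129264) = 472184 - (188077 + 106199)/(114208 + 129264) = 472184 - 294276/243472 = 472184 - 1*73569/60868 = 472184 - 73569/60868 = 28740822143/60868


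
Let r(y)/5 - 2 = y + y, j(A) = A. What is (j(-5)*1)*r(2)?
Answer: -150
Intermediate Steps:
r(y) = 10 + 10*y (r(y) = 10 + 5*(y + y) = 10 + 5*(2*y) = 10 + 10*y)
(j(-5)*1)*r(2) = (-5*1)*(10 + 10*2) = -5*(10 + 20) = -5*30 = -150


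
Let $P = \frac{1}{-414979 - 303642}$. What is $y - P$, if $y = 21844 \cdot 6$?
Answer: $\frac{94185342745}{718621} \approx 1.3106 \cdot 10^{5}$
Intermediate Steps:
$P = - \frac{1}{718621}$ ($P = \frac{1}{-718621} = - \frac{1}{718621} \approx -1.3916 \cdot 10^{-6}$)
$y = 131064$
$y - P = 131064 - - \frac{1}{718621} = 131064 + \frac{1}{718621} = \frac{94185342745}{718621}$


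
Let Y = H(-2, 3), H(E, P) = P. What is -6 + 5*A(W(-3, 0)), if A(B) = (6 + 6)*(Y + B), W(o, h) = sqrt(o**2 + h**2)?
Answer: 354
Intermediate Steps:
Y = 3
W(o, h) = sqrt(h**2 + o**2)
A(B) = 36 + 12*B (A(B) = (6 + 6)*(3 + B) = 12*(3 + B) = 36 + 12*B)
-6 + 5*A(W(-3, 0)) = -6 + 5*(36 + 12*sqrt(0**2 + (-3)**2)) = -6 + 5*(36 + 12*sqrt(0 + 9)) = -6 + 5*(36 + 12*sqrt(9)) = -6 + 5*(36 + 12*3) = -6 + 5*(36 + 36) = -6 + 5*72 = -6 + 360 = 354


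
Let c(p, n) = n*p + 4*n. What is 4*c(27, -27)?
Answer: -3348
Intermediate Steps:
c(p, n) = 4*n + n*p
4*c(27, -27) = 4*(-27*(4 + 27)) = 4*(-27*31) = 4*(-837) = -3348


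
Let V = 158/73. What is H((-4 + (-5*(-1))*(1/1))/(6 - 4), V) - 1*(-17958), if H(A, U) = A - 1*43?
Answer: 35831/2 ≈ 17916.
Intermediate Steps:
V = 158/73 (V = 158*(1/73) = 158/73 ≈ 2.1644)
H(A, U) = -43 + A (H(A, U) = A - 43 = -43 + A)
H((-4 + (-5*(-1))*(1/1))/(6 - 4), V) - 1*(-17958) = (-43 + (-4 + (-5*(-1))*(1/1))/(6 - 4)) - 1*(-17958) = (-43 + (-4 + 5*(1*1))/2) + 17958 = (-43 + (-4 + 5*1)/2) + 17958 = (-43 + (-4 + 5)/2) + 17958 = (-43 + (½)*1) + 17958 = (-43 + ½) + 17958 = -85/2 + 17958 = 35831/2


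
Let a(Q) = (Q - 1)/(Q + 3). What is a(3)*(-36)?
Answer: -12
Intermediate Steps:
a(Q) = (-1 + Q)/(3 + Q)
a(3)*(-36) = ((-1 + 3)/(3 + 3))*(-36) = (2/6)*(-36) = ((⅙)*2)*(-36) = (⅓)*(-36) = -12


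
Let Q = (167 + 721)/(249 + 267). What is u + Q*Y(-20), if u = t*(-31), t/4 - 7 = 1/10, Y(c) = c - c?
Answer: -4402/5 ≈ -880.40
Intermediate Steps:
Y(c) = 0
t = 142/5 (t = 28 + 4/10 = 28 + 4*(⅒) = 28 + ⅖ = 142/5 ≈ 28.400)
Q = 74/43 (Q = 888/516 = 888*(1/516) = 74/43 ≈ 1.7209)
u = -4402/5 (u = (142/5)*(-31) = -4402/5 ≈ -880.40)
u + Q*Y(-20) = -4402/5 + (74/43)*0 = -4402/5 + 0 = -4402/5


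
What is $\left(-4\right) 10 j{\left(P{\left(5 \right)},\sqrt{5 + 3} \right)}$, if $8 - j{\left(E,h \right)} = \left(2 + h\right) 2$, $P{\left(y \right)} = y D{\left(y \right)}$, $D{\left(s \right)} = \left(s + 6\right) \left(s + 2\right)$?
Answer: $-160 + 160 \sqrt{2} \approx 66.274$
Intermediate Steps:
$D{\left(s \right)} = \left(2 + s\right) \left(6 + s\right)$ ($D{\left(s \right)} = \left(6 + s\right) \left(2 + s\right) = \left(2 + s\right) \left(6 + s\right)$)
$P{\left(y \right)} = y \left(12 + y^{2} + 8 y\right)$
$j{\left(E,h \right)} = 4 - 2 h$ ($j{\left(E,h \right)} = 8 - \left(2 + h\right) 2 = 8 - \left(4 + 2 h\right) = 4 - 2 h$)
$\left(-4\right) 10 j{\left(P{\left(5 \right)},\sqrt{5 + 3} \right)} = \left(-4\right) 10 \left(4 - 2 \sqrt{5 + 3}\right) = - 40 \left(4 - 2 \sqrt{8}\right) = - 40 \left(4 - 2 \cdot 2 \sqrt{2}\right) = - 40 \left(4 - 4 \sqrt{2}\right) = -160 + 160 \sqrt{2}$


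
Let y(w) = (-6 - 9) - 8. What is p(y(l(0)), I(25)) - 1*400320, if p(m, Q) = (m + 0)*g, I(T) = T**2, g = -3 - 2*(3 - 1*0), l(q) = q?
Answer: -400113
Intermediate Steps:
y(w) = -23 (y(w) = -15 - 8 = -23)
g = -9 (g = -3 - 2*(3 + 0) = -3 - 2*3 = -3 - 6 = -9)
p(m, Q) = -9*m (p(m, Q) = (m + 0)*(-9) = m*(-9) = -9*m)
p(y(l(0)), I(25)) - 1*400320 = -9*(-23) - 1*400320 = 207 - 400320 = -400113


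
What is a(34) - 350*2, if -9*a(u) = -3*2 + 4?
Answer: -6298/9 ≈ -699.78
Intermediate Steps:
a(u) = 2/9 (a(u) = -(-3*2 + 4)/9 = -(-6 + 4)/9 = -⅑*(-2) = 2/9)
a(34) - 350*2 = 2/9 - 350*2 = 2/9 - 1*700 = 2/9 - 700 = -6298/9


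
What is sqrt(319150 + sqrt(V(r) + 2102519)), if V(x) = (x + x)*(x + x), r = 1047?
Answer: sqrt(319150 + 7*sqrt(132395)) ≈ 567.18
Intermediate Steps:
V(x) = 4*x**2 (V(x) = (2*x)*(2*x) = 4*x**2)
sqrt(319150 + sqrt(V(r) + 2102519)) = sqrt(319150 + sqrt(4*1047**2 + 2102519)) = sqrt(319150 + sqrt(4*1096209 + 2102519)) = sqrt(319150 + sqrt(4384836 + 2102519)) = sqrt(319150 + sqrt(6487355)) = sqrt(319150 + 7*sqrt(132395))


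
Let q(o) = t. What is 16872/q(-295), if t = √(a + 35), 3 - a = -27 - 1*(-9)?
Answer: 4218*√14/7 ≈ 2254.6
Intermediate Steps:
a = 21 (a = 3 - (-27 - 1*(-9)) = 3 - (-27 + 9) = 3 - 1*(-18) = 3 + 18 = 21)
t = 2*√14 (t = √(21 + 35) = √56 = 2*√14 ≈ 7.4833)
q(o) = 2*√14
16872/q(-295) = 16872/((2*√14)) = 16872*(√14/28) = 4218*√14/7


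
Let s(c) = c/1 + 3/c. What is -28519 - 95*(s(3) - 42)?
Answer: -24909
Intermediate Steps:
s(c) = c + 3/c (s(c) = c*1 + 3/c = c + 3/c)
-28519 - 95*(s(3) - 42) = -28519 - 95*((3 + 3/3) - 42) = -28519 - 95*((3 + 3*(⅓)) - 42) = -28519 - 95*((3 + 1) - 42) = -28519 - 95*(4 - 42) = -28519 - 95*(-38) = -28519 - 1*(-3610) = -28519 + 3610 = -24909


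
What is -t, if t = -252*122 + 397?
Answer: 30347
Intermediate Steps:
t = -30347 (t = -30744 + 397 = -30347)
-t = -1*(-30347) = 30347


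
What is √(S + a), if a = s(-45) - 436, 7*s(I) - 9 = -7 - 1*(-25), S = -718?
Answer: I*√56357/7 ≈ 33.914*I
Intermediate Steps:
s(I) = 27/7 (s(I) = 9/7 + (-7 - 1*(-25))/7 = 9/7 + (-7 + 25)/7 = 9/7 + (⅐)*18 = 9/7 + 18/7 = 27/7)
a = -3025/7 (a = 27/7 - 436 = -3025/7 ≈ -432.14)
√(S + a) = √(-718 - 3025/7) = √(-8051/7) = I*√56357/7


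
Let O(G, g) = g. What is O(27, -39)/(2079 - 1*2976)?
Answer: 1/23 ≈ 0.043478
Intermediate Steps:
O(27, -39)/(2079 - 1*2976) = -39/(2079 - 1*2976) = -39/(2079 - 2976) = -39/(-897) = -39*(-1/897) = 1/23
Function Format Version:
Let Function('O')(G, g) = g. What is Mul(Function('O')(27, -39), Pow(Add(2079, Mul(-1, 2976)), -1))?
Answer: Rational(1, 23) ≈ 0.043478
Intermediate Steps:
Mul(Function('O')(27, -39), Pow(Add(2079, Mul(-1, 2976)), -1)) = Mul(-39, Pow(Add(2079, Mul(-1, 2976)), -1)) = Mul(-39, Pow(Add(2079, -2976), -1)) = Mul(-39, Pow(-897, -1)) = Mul(-39, Rational(-1, 897)) = Rational(1, 23)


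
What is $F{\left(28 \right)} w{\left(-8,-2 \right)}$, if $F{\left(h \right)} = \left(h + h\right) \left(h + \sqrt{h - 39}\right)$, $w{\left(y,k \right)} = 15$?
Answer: $23520 + 840 i \sqrt{11} \approx 23520.0 + 2786.0 i$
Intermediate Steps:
$F{\left(h \right)} = 2 h \left(h + \sqrt{-39 + h}\right)$
$F{\left(28 \right)} w{\left(-8,-2 \right)} = 2 \cdot 28 \left(28 + \sqrt{-39 + 28}\right) 15 = 2 \cdot 28 \left(28 + \sqrt{-11}\right) 15 = 2 \cdot 28 \left(28 + i \sqrt{11}\right) 15 = \left(1568 + 56 i \sqrt{11}\right) 15 = 23520 + 840 i \sqrt{11}$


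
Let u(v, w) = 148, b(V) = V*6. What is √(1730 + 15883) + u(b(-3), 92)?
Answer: 148 + 3*√1957 ≈ 280.71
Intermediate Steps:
b(V) = 6*V
√(1730 + 15883) + u(b(-3), 92) = √(1730 + 15883) + 148 = √17613 + 148 = 3*√1957 + 148 = 148 + 3*√1957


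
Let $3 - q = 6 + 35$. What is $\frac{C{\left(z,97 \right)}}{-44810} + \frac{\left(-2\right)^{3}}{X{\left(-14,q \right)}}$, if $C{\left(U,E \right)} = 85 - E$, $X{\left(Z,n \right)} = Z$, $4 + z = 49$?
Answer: $\frac{89662}{156835} \approx 0.5717$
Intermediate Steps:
$q = -38$ ($q = 3 - \left(6 + 35\right) = 3 - 41 = -38$)
$z = 45$ ($z = -4 + 49 = 45$)
$\frac{C{\left(z,97 \right)}}{-44810} + \frac{\left(-2\right)^{3}}{X{\left(-14,q \right)}} = \frac{85 - 97}{-44810} + \frac{\left(-2\right)^{3}}{-14} = \left(85 - 97\right) \left(- \frac{1}{44810}\right) - - \frac{4}{7} = \left(-12\right) \left(- \frac{1}{44810}\right) + \frac{4}{7} = \frac{6}{22405} + \frac{4}{7} = \frac{89662}{156835}$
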